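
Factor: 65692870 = 2^1 * 5^1*137^1*47951^1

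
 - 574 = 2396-2970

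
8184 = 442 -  - 7742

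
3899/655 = 3899/655 = 5.95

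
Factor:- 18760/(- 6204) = 2^1*3^( - 1 )*5^1*7^1*11^(-1) * 47^ ( - 1)*67^1 = 4690/1551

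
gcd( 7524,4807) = 209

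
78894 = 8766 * 9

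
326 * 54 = 17604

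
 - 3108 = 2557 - 5665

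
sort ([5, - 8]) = [ - 8,5]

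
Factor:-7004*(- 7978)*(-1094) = -2^4*17^1*103^1*547^1*3989^1=- 61130435728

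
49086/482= 101 + 202/241  =  101.84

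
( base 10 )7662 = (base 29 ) 936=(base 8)16756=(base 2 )1110111101110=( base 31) 7U5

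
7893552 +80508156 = 88401708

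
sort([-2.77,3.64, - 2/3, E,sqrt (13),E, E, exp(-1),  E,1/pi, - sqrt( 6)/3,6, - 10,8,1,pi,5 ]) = [- 10,-2.77, - sqrt ( 6 )/3 ,-2/3, 1/pi, exp( - 1) , 1, E,E,E,E,  pi, sqrt(13),3.64,  5,6,  8]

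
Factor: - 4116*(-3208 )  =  2^5 * 3^1*7^3*401^1=13204128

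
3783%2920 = 863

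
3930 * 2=7860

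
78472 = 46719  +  31753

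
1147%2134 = 1147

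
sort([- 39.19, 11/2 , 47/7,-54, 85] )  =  [-54 ,-39.19, 11/2,47/7,85] 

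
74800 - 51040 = 23760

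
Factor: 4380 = 2^2*3^1*5^1  *73^1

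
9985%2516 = 2437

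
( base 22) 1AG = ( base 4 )23100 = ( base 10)720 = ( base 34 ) l6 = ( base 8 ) 1320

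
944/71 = 944/71 = 13.30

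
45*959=43155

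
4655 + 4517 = 9172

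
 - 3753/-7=3753/7 = 536.14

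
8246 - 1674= 6572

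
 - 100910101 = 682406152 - 783316253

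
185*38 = 7030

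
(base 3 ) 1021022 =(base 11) 772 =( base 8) 1636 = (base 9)1238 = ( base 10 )926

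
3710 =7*530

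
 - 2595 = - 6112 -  - 3517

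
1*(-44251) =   -  44251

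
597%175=72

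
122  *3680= 448960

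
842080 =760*1108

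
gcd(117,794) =1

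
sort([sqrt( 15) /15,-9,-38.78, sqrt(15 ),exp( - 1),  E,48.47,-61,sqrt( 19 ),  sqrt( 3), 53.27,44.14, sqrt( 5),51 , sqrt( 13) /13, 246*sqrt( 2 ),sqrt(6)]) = [ - 61, -38.78, - 9,sqrt ( 15 ) /15, sqrt( 13 ) /13, exp(-1 ), sqrt(3 ),sqrt( 5),sqrt( 6 ),E,sqrt (15),sqrt(19 ),44.14,48.47, 51, 53.27, 246*sqrt( 2)]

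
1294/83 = 15 + 49/83= 15.59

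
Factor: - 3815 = -5^1*7^1*109^1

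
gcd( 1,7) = 1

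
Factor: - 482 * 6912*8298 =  - 27645484032 =- 2^10*3^5*241^1*  461^1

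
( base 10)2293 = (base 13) 1075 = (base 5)33133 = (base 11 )17a5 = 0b100011110101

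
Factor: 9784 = 2^3  *  1223^1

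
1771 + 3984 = 5755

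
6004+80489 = 86493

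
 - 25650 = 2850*( - 9) 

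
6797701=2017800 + 4779901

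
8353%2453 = 994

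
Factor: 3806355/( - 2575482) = -181255/122642=-2^( - 1 )*5^1*13^( - 1)*53^(-1)*89^( - 1)*36251^1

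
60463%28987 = 2489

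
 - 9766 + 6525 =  - 3241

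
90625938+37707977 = 128333915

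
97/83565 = 97/83565 = 0.00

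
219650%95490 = 28670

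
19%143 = 19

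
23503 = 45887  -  22384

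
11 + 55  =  66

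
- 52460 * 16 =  - 839360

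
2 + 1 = 3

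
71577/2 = 35788+ 1/2   =  35788.50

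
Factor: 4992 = 2^7*3^1*13^1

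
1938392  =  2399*808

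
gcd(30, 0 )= 30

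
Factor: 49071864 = 2^3*3^1*2044661^1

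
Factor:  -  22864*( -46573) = 2^4*1429^1*46573^1= 1064845072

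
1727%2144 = 1727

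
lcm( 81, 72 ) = 648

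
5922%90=72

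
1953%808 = 337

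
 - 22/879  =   - 22/879=- 0.03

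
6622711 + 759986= 7382697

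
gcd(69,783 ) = 3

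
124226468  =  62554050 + 61672418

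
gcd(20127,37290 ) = 3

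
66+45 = 111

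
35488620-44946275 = -9457655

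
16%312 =16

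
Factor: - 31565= - 5^1 *59^1*107^1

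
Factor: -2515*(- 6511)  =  16375165  =  5^1*17^1  *383^1*503^1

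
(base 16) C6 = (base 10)198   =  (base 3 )21100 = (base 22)90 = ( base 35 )5N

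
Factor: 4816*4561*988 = 2^6*7^1*13^1*19^1*43^1*4561^1 = 21702186688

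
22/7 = 3 + 1/7 = 3.14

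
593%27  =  26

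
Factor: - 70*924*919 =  - 2^3*3^1*5^1 * 7^2*11^1*919^1 = -  59440920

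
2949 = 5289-2340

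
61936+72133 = 134069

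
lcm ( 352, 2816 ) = 2816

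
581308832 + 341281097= 922589929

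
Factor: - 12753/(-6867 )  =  7^ (-1)*13^1 = 13/7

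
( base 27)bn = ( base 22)ec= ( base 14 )18C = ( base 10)320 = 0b101000000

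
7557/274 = 7557/274= 27.58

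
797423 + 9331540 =10128963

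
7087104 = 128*55368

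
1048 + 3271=4319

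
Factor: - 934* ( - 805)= 2^1*5^1*  7^1  *23^1*467^1 = 751870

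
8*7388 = 59104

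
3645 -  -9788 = 13433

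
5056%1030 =936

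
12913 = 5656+7257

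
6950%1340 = 250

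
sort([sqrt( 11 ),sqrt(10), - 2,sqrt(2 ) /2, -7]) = [- 7, - 2, sqrt(2 )/2,sqrt(10), sqrt( 11)]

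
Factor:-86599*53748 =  - 2^2*3^2*1493^1*  86599^1 = - 4654523052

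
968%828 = 140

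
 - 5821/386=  - 16+355/386 = - 15.08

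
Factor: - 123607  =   - 11^1*17^1*661^1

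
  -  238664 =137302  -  375966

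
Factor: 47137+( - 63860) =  - 7^1*2389^1 = - 16723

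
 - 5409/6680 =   -  5409/6680 = - 0.81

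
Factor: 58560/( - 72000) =- 3^( - 1)*5^( - 2) * 61^1 = - 61/75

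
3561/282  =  1187/94=   12.63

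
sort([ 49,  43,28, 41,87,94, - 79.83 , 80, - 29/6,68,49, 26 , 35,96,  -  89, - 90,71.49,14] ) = [ - 90, - 89, - 79.83, - 29/6,14,  26,28,35,41,43,49,49,  68,71.49, 80,87,94, 96] 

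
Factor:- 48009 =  - 3^1*13^1*1231^1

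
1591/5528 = 1591/5528 = 0.29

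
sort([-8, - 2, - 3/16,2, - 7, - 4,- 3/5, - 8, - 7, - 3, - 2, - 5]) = [ - 8, - 8, - 7, - 7, - 5, - 4, - 3,-2,-2  , - 3/5,  -  3/16, 2 ] 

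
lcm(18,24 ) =72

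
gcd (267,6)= 3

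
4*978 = 3912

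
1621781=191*8491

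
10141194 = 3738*2713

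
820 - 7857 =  -7037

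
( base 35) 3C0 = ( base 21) 960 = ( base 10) 4095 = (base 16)fff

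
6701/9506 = 6701/9506 = 0.70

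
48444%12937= 9633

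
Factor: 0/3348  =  0^1 = 0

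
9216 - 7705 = 1511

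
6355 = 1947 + 4408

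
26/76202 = 13/38101=0.00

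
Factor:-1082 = -2^1*541^1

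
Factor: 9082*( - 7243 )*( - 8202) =539535155052 = 2^2*3^1*19^1*239^1*1367^1*7243^1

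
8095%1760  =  1055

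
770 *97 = 74690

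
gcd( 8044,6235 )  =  1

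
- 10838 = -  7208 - 3630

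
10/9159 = 10/9159 = 0.00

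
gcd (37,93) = 1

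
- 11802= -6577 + -5225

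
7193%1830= 1703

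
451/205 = 2 + 1/5 = 2.20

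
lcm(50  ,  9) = 450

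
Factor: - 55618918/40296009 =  - 2^1*3^( - 1)*13^( - 1 ) * 37^1 * 317^1*353^( - 1)*2371^1*2927^ ( - 1) 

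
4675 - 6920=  - 2245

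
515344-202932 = 312412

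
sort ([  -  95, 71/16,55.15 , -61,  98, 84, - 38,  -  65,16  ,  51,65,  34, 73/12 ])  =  [ - 95,-65, -61, - 38,71/16,73/12,  16,34, 51,  55.15, 65,84, 98]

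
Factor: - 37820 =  - 2^2 * 5^1* 31^1*61^1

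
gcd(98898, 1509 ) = 3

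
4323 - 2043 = 2280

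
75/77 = 75/77=0.97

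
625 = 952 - 327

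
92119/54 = 1705 + 49/54 = 1705.91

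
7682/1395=7682/1395 = 5.51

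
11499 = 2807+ 8692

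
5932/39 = 5932/39  =  152.10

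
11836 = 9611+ 2225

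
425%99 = 29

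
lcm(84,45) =1260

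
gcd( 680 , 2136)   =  8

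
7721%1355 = 946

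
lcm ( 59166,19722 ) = 59166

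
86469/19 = 4551 = 4551.00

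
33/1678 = 33/1678= 0.02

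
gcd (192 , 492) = 12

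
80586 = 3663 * 22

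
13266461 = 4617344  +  8649117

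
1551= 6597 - 5046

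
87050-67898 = 19152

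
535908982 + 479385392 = 1015294374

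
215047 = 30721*7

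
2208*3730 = 8235840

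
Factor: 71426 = 2^1 * 71^1  *503^1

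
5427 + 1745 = 7172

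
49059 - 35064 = 13995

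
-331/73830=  - 331/73830 = - 0.00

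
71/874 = 71/874 =0.08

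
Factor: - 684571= - 193^1*3547^1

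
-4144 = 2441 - 6585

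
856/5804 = 214/1451 = 0.15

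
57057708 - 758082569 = - 701024861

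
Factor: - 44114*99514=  - 2^2  *  7^1*23^1 * 137^1 * 49757^1 = -4389960596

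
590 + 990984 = 991574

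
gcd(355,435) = 5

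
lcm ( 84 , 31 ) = 2604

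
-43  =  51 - 94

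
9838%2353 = 426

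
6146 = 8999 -2853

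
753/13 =57+12/13  =  57.92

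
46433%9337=9085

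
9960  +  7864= 17824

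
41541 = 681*61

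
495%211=73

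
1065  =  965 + 100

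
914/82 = 11 + 6/41= 11.15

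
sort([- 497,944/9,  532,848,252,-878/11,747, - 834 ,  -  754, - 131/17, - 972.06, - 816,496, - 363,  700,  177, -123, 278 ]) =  [ - 972.06,-834, - 816,-754, - 497, -363,- 123,-878/11, - 131/17,944/9,177,  252,278, 496, 532 , 700,747,848 ] 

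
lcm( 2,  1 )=2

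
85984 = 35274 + 50710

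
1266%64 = 50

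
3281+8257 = 11538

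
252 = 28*9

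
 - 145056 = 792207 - 937263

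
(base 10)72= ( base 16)48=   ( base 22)36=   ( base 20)3c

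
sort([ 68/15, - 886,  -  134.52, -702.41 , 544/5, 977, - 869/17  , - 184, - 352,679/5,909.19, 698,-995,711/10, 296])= [  -  995,-886, - 702.41, - 352, - 184,-134.52, - 869/17,68/15,711/10, 544/5,679/5, 296,698 , 909.19,977]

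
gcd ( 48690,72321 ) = 3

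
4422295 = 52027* 85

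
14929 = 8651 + 6278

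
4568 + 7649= 12217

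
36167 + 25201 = 61368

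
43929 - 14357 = 29572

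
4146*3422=14187612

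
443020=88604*5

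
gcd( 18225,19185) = 15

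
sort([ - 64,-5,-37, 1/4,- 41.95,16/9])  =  [ - 64, - 41.95, - 37, - 5 , 1/4, 16/9 ]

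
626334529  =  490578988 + 135755541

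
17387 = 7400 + 9987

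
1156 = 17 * 68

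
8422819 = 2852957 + 5569862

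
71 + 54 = 125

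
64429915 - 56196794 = 8233121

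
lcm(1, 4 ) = 4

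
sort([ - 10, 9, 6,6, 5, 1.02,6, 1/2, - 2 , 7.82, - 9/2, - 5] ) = [-10, - 5, - 9/2, - 2, 1/2,  1.02, 5, 6, 6, 6, 7.82, 9 ]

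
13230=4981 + 8249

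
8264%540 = 164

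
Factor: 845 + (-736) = 109^1  =  109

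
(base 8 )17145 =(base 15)248B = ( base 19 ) 12aa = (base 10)7781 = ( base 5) 222111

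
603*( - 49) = -29547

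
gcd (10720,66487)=1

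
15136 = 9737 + 5399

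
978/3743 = 978/3743 = 0.26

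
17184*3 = 51552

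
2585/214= 2585/214 = 12.08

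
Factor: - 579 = -3^1*193^1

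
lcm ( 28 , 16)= 112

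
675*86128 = 58136400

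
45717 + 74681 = 120398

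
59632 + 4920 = 64552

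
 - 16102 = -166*97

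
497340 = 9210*54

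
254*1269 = 322326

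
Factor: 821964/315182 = 2^1*3^1*7^ ( - 1)*11^1*13^1*47^( - 1) = 858/329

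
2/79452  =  1/39726 = 0.00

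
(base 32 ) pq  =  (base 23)1cl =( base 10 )826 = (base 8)1472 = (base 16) 33a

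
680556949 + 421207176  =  1101764125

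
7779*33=256707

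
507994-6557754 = -6049760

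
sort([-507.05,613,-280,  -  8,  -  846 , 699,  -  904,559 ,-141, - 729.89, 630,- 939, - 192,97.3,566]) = [  -  939,  -  904,  -  846,  -  729.89,  -  507.05,-280, - 192, - 141, - 8, 97.3,559, 566,613,  630,  699 ]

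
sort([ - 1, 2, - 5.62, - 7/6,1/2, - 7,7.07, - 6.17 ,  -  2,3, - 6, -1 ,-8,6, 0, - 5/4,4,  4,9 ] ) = [-8, - 7, - 6.17, - 6, - 5.62 , -2,- 5/4, - 7/6,  -  1,  -  1,0,1/2,2, 3,4,  4 , 6, 7.07,9 ]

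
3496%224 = 136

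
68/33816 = 17/8454 = 0.00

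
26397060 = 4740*5569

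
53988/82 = 658 + 16/41 = 658.39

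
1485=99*15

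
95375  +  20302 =115677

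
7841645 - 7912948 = - 71303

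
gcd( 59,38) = 1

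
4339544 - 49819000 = -45479456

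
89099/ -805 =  - 111+256/805 = -110.68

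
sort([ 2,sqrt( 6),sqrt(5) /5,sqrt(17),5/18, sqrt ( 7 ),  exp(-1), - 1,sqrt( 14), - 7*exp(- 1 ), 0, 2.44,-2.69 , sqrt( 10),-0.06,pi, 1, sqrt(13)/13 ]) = [ - 2.69,-7 * exp(-1 ),-1 ,-0.06,0, sqrt ( 13 ) /13,  5/18,  exp( - 1),sqrt(5) /5 , 1,  2,2.44 , sqrt( 6 ),  sqrt( 7), pi, sqrt(10),  sqrt(14 ), sqrt(17)]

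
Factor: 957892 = 2^2*13^3 * 109^1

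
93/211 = 93/211= 0.44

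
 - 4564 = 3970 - 8534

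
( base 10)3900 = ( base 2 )111100111100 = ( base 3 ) 12100110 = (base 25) 660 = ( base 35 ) 36f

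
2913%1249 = 415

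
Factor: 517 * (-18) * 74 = - 2^2*3^2 * 11^1* 37^1*47^1 =- 688644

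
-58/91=-1 + 33/91 = - 0.64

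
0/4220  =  0 = 0.00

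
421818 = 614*687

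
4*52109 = 208436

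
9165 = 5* 1833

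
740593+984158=1724751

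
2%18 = 2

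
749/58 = 749/58 = 12.91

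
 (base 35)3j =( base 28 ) 4c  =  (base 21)5J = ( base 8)174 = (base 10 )124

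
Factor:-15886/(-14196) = 2^(-1)*3^(-1)*7^(-1) * 47^1 = 47/42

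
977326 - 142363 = 834963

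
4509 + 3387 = 7896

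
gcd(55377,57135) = 879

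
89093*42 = 3741906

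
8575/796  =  8575/796 =10.77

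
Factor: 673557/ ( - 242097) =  - 281/101 = - 101^ ( - 1)*281^1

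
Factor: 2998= 2^1 * 1499^1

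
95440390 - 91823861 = 3616529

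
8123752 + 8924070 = 17047822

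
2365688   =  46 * 51428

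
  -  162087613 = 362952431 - 525040044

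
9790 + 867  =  10657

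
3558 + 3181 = 6739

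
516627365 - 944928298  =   - 428300933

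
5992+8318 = 14310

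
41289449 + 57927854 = 99217303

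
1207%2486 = 1207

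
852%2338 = 852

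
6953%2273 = 134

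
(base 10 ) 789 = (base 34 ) N7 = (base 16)315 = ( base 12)559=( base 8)1425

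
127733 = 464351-336618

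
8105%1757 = 1077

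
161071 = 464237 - 303166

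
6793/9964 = 6793/9964 = 0.68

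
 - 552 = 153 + -705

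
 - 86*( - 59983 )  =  5158538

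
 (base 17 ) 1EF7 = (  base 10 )9221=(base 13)4274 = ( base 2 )10010000000101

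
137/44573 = 137/44573 = 0.00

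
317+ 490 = 807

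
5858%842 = 806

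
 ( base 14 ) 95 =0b10000011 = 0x83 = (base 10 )131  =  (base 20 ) 6b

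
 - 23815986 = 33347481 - 57163467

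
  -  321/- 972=107/324= 0.33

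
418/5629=418/5629  =  0.07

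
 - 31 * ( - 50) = 1550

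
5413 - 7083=-1670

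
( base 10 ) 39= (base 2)100111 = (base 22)1h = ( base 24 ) 1f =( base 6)103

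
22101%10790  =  521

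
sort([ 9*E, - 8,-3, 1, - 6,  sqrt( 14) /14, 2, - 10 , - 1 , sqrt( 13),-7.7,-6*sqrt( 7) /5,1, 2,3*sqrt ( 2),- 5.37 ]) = [-10 , - 8, - 7.7,-6,  -  5.37, - 6 *sqrt( 7) /5,-3  , - 1,sqrt( 14)/14, 1,1,2, 2,sqrt(13), 3  *  sqrt( 2 ), 9*E]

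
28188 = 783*36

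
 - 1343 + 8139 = 6796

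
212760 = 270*788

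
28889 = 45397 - 16508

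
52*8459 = 439868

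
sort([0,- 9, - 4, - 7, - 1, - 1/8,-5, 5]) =[ - 9, - 7, - 5, - 4, - 1, - 1/8, 0, 5 ] 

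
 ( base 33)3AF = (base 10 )3612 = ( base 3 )11221210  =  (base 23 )6J1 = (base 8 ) 7034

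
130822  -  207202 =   -  76380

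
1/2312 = 1/2312 = 0.00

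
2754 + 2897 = 5651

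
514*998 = 512972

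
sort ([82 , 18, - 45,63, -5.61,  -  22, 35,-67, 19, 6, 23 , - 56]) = [ - 67, -56, -45 , - 22 ,  -  5.61, 6, 18,19, 23, 35,  63, 82]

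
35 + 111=146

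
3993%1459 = 1075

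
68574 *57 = 3908718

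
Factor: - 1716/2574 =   -  2^1*3^( - 1) = - 2/3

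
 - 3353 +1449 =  - 1904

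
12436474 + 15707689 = 28144163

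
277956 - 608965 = -331009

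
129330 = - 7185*( - 18 )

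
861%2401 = 861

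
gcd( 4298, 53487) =7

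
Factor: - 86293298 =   -  2^1*7^1*13^1*251^1*1889^1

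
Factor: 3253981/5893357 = 3253981^1*5893357^(  -  1 )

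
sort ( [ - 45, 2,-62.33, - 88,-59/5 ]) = [ - 88 , - 62.33, - 45,-59/5,2]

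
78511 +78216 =156727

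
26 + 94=120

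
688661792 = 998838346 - 310176554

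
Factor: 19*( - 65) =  - 1235 = - 5^1 * 13^1*19^1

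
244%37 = 22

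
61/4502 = 61/4502 = 0.01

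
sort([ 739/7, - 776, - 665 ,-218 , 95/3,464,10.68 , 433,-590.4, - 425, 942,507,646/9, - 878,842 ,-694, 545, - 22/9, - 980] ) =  [ - 980,-878, - 776, - 694, - 665, - 590.4, - 425 , - 218, - 22/9, 10.68,95/3, 646/9 , 739/7, 433,464,  507,545 , 842, 942]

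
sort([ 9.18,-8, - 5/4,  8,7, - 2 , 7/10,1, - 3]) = [-8 ,  -  3,  -  2, - 5/4, 7/10, 1,7,8,9.18 ] 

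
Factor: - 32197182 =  - 2^1*3^1*53^1*103^1*983^1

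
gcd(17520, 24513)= 3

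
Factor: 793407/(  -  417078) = -331/174 = -2^ (  -  1)*  3^( - 1) * 29^( - 1 ) * 331^1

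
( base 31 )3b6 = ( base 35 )2ma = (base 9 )4378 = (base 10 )3230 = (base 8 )6236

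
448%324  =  124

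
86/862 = 43/431 = 0.10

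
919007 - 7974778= -7055771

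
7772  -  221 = 7551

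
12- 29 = -17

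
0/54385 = 0 = 0.00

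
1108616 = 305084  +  803532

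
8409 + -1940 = 6469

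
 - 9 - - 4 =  - 5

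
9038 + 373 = 9411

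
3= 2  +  1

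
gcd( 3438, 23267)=1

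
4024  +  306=4330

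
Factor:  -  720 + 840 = 120 = 2^3*3^1*5^1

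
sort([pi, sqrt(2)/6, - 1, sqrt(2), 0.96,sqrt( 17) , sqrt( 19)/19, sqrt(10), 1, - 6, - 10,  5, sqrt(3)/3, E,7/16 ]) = [  -  10, - 6, - 1, sqrt(19)/19,sqrt( 2)/6,  7/16,  sqrt(3 )/3, 0.96  ,  1, sqrt(2), E,pi,  sqrt( 10), sqrt(17), 5]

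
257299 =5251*49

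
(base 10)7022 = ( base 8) 15556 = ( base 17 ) 1751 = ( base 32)6re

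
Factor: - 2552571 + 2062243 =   -  2^3*61291^1=   - 490328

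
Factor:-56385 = -3^2 * 5^1  *  7^1 * 179^1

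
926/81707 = 926/81707 = 0.01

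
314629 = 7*44947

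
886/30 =29 +8/15=29.53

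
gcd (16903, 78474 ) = 1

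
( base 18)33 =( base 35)1m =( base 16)39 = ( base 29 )1S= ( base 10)57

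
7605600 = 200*38028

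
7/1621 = 7/1621 = 0.00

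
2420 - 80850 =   -  78430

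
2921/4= 2921/4= 730.25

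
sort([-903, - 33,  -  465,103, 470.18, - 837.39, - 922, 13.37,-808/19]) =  [ - 922, - 903, - 837.39, - 465, - 808/19, - 33, 13.37, 103, 470.18 ] 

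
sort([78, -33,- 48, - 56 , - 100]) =[-100,-56 ,-48,-33,78]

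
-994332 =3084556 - 4078888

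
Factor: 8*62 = 496  =  2^4*31^1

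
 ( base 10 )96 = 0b1100000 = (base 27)3F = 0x60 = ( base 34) 2s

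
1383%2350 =1383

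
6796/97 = 6796/97 = 70.06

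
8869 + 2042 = 10911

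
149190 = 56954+92236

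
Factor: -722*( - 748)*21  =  11341176=2^3*3^1*7^1*  11^1 * 17^1*  19^2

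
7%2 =1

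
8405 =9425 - 1020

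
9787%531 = 229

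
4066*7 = 28462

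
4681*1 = 4681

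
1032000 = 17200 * 60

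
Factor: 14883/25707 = 11^1*19^( - 1 )  =  11/19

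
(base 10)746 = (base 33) mk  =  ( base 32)na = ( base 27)10h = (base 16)2ea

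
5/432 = 5/432 = 0.01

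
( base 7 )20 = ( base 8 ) 16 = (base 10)14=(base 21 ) E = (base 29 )e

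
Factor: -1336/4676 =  - 2/7 = - 2^1*7^( - 1)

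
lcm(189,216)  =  1512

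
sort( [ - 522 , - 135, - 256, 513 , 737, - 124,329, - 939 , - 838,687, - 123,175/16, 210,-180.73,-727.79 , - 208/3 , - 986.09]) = [ - 986.09 ,-939,  -  838, - 727.79,-522,-256 , - 180.73, - 135, - 124 ,  -  123, - 208/3, 175/16,  210, 329, 513,687,737]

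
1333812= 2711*492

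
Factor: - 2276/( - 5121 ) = 2^2*3^(-2) = 4/9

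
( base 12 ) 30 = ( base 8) 44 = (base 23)1D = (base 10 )36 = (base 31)15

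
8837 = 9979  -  1142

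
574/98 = 5 + 6/7 = 5.86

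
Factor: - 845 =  - 5^1*13^2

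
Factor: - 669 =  - 3^1*223^1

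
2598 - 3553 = -955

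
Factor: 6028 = 2^2 * 11^1 * 137^1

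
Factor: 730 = 2^1*5^1*73^1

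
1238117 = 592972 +645145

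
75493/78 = 967 + 67/78  =  967.86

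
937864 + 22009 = 959873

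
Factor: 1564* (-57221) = - 89493644 = - 2^2*17^1 * 23^1*57221^1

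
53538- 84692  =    -  31154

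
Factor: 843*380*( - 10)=-3203400 = - 2^3*3^1*5^2 *19^1*281^1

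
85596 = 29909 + 55687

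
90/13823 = 90/13823  =  0.01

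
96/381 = 32/127 = 0.25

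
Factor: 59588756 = 2^2* 131^1*113719^1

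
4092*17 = 69564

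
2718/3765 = 906/1255 = 0.72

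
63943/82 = 63943/82=779.79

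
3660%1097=369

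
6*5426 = 32556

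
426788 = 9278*46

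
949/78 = 12 + 1/6=12.17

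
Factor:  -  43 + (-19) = -2^1*31^1= - 62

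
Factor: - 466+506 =40 = 2^3 * 5^1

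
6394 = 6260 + 134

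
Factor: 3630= 2^1 *3^1*5^1*11^2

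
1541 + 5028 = 6569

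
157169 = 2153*73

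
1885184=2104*896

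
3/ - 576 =-1  +  191/192=- 0.01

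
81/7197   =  27/2399=0.01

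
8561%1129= 658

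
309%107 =95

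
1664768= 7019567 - 5354799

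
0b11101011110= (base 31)1tq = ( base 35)1iv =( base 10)1886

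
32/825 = 32/825 = 0.04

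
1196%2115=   1196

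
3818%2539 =1279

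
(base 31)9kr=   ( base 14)3560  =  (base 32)92g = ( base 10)9296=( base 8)22120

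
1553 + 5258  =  6811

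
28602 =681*42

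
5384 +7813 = 13197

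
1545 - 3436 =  - 1891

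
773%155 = 153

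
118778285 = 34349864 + 84428421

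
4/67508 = 1/16877 = 0.00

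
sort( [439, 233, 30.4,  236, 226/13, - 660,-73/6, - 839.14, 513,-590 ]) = [ - 839.14,  -  660, - 590, -73/6, 226/13, 30.4, 233, 236, 439, 513]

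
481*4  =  1924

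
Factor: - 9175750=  - 2^1*5^3*17^2*127^1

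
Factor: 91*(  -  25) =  - 5^2*7^1*13^1 = - 2275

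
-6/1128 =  - 1/188 = -0.01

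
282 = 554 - 272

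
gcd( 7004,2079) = 1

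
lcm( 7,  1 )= 7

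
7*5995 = 41965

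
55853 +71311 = 127164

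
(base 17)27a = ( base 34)kr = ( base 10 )707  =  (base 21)1ce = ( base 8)1303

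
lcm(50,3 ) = 150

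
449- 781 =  - 332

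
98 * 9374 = 918652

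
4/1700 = 1/425  =  0.00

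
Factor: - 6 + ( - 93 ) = -99 = - 3^2*11^1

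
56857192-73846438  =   - 16989246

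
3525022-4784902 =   -  1259880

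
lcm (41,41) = 41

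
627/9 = 69 + 2/3 =69.67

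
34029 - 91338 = - 57309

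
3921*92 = 360732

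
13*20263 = 263419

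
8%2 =0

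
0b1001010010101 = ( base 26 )70p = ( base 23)8mj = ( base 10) 4757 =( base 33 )4C5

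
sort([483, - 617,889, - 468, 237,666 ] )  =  [ - 617, - 468,237,483,666,889 ] 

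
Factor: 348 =2^2*3^1*29^1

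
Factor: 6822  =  2^1*3^2*379^1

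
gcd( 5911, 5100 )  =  1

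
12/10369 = 12/10369 = 0.00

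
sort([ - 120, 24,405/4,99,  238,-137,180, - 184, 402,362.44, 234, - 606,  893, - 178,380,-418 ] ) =[ - 606, - 418, - 184,-178 ,-137,-120,24, 99,405/4, 180,234, 238 , 362.44, 380, 402, 893]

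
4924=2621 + 2303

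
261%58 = 29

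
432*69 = 29808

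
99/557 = 99/557 = 0.18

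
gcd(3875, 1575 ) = 25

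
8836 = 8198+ 638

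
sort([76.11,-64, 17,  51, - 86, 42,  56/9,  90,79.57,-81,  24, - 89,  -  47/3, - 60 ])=[ - 89, - 86,-81,  -  64, - 60,-47/3,56/9,  17,24, 42 , 51, 76.11,  79.57, 90]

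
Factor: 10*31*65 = 2^1*5^2*13^1*31^1 = 20150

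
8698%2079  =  382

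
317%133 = 51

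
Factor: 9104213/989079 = 3^( - 1)*7^( - 1)*13^( - 1)*3623^( - 1 )*9104213^1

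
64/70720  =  1/1105 =0.00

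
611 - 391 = 220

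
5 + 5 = 10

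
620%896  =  620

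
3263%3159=104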